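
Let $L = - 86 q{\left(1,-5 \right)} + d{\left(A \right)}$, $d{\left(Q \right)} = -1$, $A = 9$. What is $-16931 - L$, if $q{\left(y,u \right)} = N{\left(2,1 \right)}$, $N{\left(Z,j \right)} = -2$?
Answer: $-17102$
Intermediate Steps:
$q{\left(y,u \right)} = -2$
$L = 171$ ($L = \left(-86\right) \left(-2\right) - 1 = 172 - 1 = 171$)
$-16931 - L = -16931 - 171 = -17102$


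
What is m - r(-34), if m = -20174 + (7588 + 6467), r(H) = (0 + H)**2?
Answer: -7275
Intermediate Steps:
r(H) = H**2
m = -6119 (m = -20174 + 14055 = -6119)
m - r(-34) = -6119 - 1*(-34)**2 = -6119 - 1*1156 = -6119 - 1156 = -7275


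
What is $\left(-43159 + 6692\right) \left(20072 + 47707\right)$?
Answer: $-2471696793$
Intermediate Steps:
$\left(-43159 + 6692\right) \left(20072 + 47707\right) = \left(-36467\right) 67779 = -2471696793$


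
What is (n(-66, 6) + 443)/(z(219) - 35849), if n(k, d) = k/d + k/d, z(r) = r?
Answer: -421/35630 ≈ -0.011816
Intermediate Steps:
n(k, d) = 2*k/d
(n(-66, 6) + 443)/(z(219) - 35849) = (2*(-66)/6 + 443)/(219 - 35849) = (2*(-66)*(1/6) + 443)/(-35630) = (-22 + 443)*(-1/35630) = 421*(-1/35630) = -421/35630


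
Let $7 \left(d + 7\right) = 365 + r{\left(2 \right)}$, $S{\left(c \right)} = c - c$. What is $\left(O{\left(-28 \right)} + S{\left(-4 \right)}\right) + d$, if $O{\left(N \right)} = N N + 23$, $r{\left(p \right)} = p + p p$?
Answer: $853$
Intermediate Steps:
$r{\left(p \right)} = p + p^{2}$
$S{\left(c \right)} = 0$
$d = 46$ ($d = -7 + \frac{365 + 2 \left(1 + 2\right)}{7} = -7 + \frac{365 + 2 \cdot 3}{7} = -7 + \frac{365 + 6}{7} = -7 + \frac{1}{7} \cdot 371 = -7 + 53 = 46$)
$O{\left(N \right)} = 23 + N^{2}$ ($O{\left(N \right)} = N^{2} + 23 = 23 + N^{2}$)
$\left(O{\left(-28 \right)} + S{\left(-4 \right)}\right) + d = \left(\left(23 + \left(-28\right)^{2}\right) + 0\right) + 46 = \left(\left(23 + 784\right) + 0\right) + 46 = \left(807 + 0\right) + 46 = 807 + 46 = 853$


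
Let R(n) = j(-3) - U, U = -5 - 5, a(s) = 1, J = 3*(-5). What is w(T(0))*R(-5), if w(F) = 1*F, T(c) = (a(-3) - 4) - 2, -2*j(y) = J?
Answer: -175/2 ≈ -87.500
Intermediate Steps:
J = -15
j(y) = 15/2 (j(y) = -½*(-15) = 15/2)
U = -10
T(c) = -5 (T(c) = (1 - 4) - 2 = -3 - 2 = -5)
R(n) = 35/2 (R(n) = 15/2 - 1*(-10) = 15/2 + 10 = 35/2)
w(F) = F
w(T(0))*R(-5) = -5*35/2 = -175/2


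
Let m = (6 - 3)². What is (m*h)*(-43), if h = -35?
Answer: 13545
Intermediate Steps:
m = 9 (m = 3² = 9)
(m*h)*(-43) = (9*(-35))*(-43) = -315*(-43) = 13545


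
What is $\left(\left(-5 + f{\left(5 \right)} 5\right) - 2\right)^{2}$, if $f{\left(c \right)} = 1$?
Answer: $4$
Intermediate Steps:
$\left(\left(-5 + f{\left(5 \right)} 5\right) - 2\right)^{2} = \left(\left(-5 + 1 \cdot 5\right) - 2\right)^{2} = \left(\left(-5 + 5\right) - 2\right)^{2} = \left(0 - 2\right)^{2} = \left(-2\right)^{2} = 4$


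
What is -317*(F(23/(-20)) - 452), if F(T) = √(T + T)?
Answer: 143284 - 317*I*√230/10 ≈ 1.4328e+5 - 480.75*I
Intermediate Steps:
F(T) = √2*√T (F(T) = √(2*T) = √2*√T)
-317*(F(23/(-20)) - 452) = -317*(√2*√(23/(-20)) - 452) = -317*(√2*√(23*(-1/20)) - 452) = -317*(√2*√(-23/20) - 452) = -317*(√2*(I*√115/10) - 452) = -317*(I*√230/10 - 452) = -317*(-452 + I*√230/10) = 143284 - 317*I*√230/10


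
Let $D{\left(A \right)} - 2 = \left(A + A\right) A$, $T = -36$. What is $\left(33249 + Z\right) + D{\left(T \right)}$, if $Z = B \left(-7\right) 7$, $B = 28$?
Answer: $34471$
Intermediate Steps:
$D{\left(A \right)} = 2 + 2 A^{2}$ ($D{\left(A \right)} = 2 + \left(A + A\right) A = 2 + 2 A A = 2 + 2 A^{2}$)
$Z = -1372$ ($Z = 28 \left(-7\right) 7 = \left(-196\right) 7 = -1372$)
$\left(33249 + Z\right) + D{\left(T \right)} = \left(33249 - 1372\right) + \left(2 + 2 \left(-36\right)^{2}\right) = 31877 + \left(2 + 2 \cdot 1296\right) = 31877 + \left(2 + 2592\right) = 31877 + 2594 = 34471$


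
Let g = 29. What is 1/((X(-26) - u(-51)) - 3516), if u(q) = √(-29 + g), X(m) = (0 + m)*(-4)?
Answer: -1/3412 ≈ -0.00029308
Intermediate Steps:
X(m) = -4*m (X(m) = m*(-4) = -4*m)
u(q) = 0 (u(q) = √(-29 + 29) = √0 = 0)
1/((X(-26) - u(-51)) - 3516) = 1/((-4*(-26) - 1*0) - 3516) = 1/((104 + 0) - 3516) = 1/(104 - 3516) = 1/(-3412) = -1/3412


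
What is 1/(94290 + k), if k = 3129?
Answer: 1/97419 ≈ 1.0265e-5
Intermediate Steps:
1/(94290 + k) = 1/(94290 + 3129) = 1/97419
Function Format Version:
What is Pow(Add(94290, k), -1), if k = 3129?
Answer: Rational(1, 97419) ≈ 1.0265e-5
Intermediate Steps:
Pow(Add(94290, k), -1) = Pow(Add(94290, 3129), -1) = Pow(97419, -1) = Rational(1, 97419)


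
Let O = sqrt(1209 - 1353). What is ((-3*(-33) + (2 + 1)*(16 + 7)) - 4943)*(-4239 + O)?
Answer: 20241225 - 57300*I ≈ 2.0241e+7 - 57300.0*I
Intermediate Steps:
O = 12*I (O = sqrt(-144) = 12*I ≈ 12.0*I)
((-3*(-33) + (2 + 1)*(16 + 7)) - 4943)*(-4239 + O) = ((-3*(-33) + (2 + 1)*(16 + 7)) - 4943)*(-4239 + 12*I) = ((99 + 3*23) - 4943)*(-4239 + 12*I) = ((99 + 69) - 4943)*(-4239 + 12*I) = (168 - 4943)*(-4239 + 12*I) = -4775*(-4239 + 12*I) = 20241225 - 57300*I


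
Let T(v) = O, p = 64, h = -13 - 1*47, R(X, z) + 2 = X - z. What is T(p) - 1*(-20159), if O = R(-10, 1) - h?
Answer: 20206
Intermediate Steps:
R(X, z) = -2 + X - z (R(X, z) = -2 + (X - z) = -2 + X - z)
h = -60 (h = -13 - 47 = -60)
O = 47 (O = (-2 - 10 - 1*1) - 1*(-60) = (-2 - 10 - 1) + 60 = -13 + 60 = 47)
T(v) = 47
T(p) - 1*(-20159) = 47 - 1*(-20159) = 47 + 20159 = 20206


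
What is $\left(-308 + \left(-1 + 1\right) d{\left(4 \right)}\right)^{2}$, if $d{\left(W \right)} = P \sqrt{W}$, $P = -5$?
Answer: $94864$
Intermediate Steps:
$d{\left(W \right)} = - 5 \sqrt{W}$
$\left(-308 + \left(-1 + 1\right) d{\left(4 \right)}\right)^{2} = \left(-308 + \left(-1 + 1\right) \left(- 5 \sqrt{4}\right)\right)^{2} = \left(-308 + 0 \left(\left(-5\right) 2\right)\right)^{2} = \left(-308 + 0 \left(-10\right)\right)^{2} = \left(-308 + 0\right)^{2} = \left(-308\right)^{2} = 94864$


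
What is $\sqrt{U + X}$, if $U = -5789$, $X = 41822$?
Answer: $\sqrt{36033} \approx 189.82$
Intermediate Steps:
$\sqrt{U + X} = \sqrt{-5789 + 41822} = \sqrt{36033}$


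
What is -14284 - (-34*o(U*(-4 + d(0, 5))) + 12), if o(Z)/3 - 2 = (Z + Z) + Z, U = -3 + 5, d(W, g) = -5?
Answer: -19600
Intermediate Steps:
U = 2
o(Z) = 6 + 9*Z (o(Z) = 6 + 3*((Z + Z) + Z) = 6 + 3*(2*Z + Z) = 6 + 3*(3*Z) = 6 + 9*Z)
-14284 - (-34*o(U*(-4 + d(0, 5))) + 12) = -14284 - (-34*(6 + 9*(2*(-4 - 5))) + 12) = -14284 - (-34*(6 + 9*(2*(-9))) + 12) = -14284 - (-34*(6 + 9*(-18)) + 12) = -14284 - (-34*(6 - 162) + 12) = -14284 - (-34*(-156) + 12) = -14284 - (5304 + 12) = -14284 - 1*5316 = -14284 - 5316 = -19600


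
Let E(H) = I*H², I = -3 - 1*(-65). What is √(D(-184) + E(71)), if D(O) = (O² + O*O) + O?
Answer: 3*√42230 ≈ 616.50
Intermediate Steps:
I = 62 (I = -3 + 65 = 62)
E(H) = 62*H²
D(O) = O + 2*O² (D(O) = (O² + O²) + O = 2*O² + O = O + 2*O²)
√(D(-184) + E(71)) = √(-184*(1 + 2*(-184)) + 62*71²) = √(-184*(1 - 368) + 62*5041) = √(-184*(-367) + 312542) = √(67528 + 312542) = √380070 = 3*√42230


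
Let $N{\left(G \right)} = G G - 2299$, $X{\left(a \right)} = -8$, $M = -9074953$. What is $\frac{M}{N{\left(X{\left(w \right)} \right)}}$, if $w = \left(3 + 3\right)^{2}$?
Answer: $\frac{9074953}{2235} \approx 4060.4$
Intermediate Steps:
$w = 36$ ($w = 6^{2} = 36$)
$N{\left(G \right)} = -2299 + G^{2}$ ($N{\left(G \right)} = G^{2} - 2299 = -2299 + G^{2}$)
$\frac{M}{N{\left(X{\left(w \right)} \right)}} = - \frac{9074953}{-2299 + \left(-8\right)^{2}} = - \frac{9074953}{-2299 + 64} = - \frac{9074953}{-2235} = \left(-9074953\right) \left(- \frac{1}{2235}\right) = \frac{9074953}{2235}$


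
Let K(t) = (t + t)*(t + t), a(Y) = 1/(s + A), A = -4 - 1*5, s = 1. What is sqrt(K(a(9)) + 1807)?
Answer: sqrt(28913)/4 ≈ 42.510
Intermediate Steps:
A = -9 (A = -4 - 5 = -9)
a(Y) = -1/8 (a(Y) = 1/(1 - 9) = 1/(-8) = -1/8)
K(t) = 4*t**2 (K(t) = (2*t)*(2*t) = 4*t**2)
sqrt(K(a(9)) + 1807) = sqrt(4*(-1/8)**2 + 1807) = sqrt(4*(1/64) + 1807) = sqrt(1/16 + 1807) = sqrt(28913/16) = sqrt(28913)/4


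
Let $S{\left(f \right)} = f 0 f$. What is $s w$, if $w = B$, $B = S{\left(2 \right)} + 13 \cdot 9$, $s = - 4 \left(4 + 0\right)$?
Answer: $-1872$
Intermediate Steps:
$s = -16$ ($s = \left(-4\right) 4 = -16$)
$S{\left(f \right)} = 0$ ($S{\left(f \right)} = 0 f = 0$)
$B = 117$ ($B = 0 + 13 \cdot 9 = 0 + 117 = 117$)
$w = 117$
$s w = \left(-16\right) 117 = -1872$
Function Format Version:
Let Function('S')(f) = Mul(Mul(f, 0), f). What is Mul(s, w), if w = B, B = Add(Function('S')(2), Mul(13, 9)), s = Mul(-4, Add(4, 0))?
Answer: -1872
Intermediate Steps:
s = -16 (s = Mul(-4, 4) = -16)
Function('S')(f) = 0 (Function('S')(f) = Mul(0, f) = 0)
B = 117 (B = Add(0, Mul(13, 9)) = Add(0, 117) = 117)
w = 117
Mul(s, w) = Mul(-16, 117) = -1872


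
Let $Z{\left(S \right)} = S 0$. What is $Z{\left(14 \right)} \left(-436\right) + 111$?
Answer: $111$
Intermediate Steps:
$Z{\left(S \right)} = 0$
$Z{\left(14 \right)} \left(-436\right) + 111 = 0 \left(-436\right) + 111 = 0 + 111 = 111$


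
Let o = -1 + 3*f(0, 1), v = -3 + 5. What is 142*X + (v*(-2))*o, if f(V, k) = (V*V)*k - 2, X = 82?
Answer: 11672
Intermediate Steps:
v = 2
f(V, k) = -2 + k*V² (f(V, k) = V²*k - 2 = k*V² - 2 = -2 + k*V²)
o = -7 (o = -1 + 3*(-2 + 1*0²) = -1 + 3*(-2 + 1*0) = -1 + 3*(-2 + 0) = -1 + 3*(-2) = -1 - 6 = -7)
142*X + (v*(-2))*o = 142*82 + (2*(-2))*(-7) = 11644 - 4*(-7) = 11644 + 28 = 11672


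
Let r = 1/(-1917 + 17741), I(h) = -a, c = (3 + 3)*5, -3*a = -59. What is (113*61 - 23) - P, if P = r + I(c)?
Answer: 327066253/47472 ≈ 6889.7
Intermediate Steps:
a = 59/3 (a = -1/3*(-59) = 59/3 ≈ 19.667)
c = 30 (c = 6*5 = 30)
I(h) = -59/3 (I(h) = -1*59/3 = -59/3)
r = 1/15824 ≈ 6.3195e-5
P = -933613/47472 (P = 1/15824 - 59/3 = -933613/47472 ≈ -19.667)
(113*61 - 23) - P = (113*61 - 23) - 1*(-933613/47472) = (6893 - 23) + 933613/47472 = 6870 + 933613/47472 = 327066253/47472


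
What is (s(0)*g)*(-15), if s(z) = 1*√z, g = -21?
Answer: 0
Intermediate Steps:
s(z) = √z
(s(0)*g)*(-15) = (√0*(-21))*(-15) = (0*(-21))*(-15) = 0*(-15) = 0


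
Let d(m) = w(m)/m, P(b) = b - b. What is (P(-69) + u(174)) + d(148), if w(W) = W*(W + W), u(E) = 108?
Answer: 404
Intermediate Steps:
P(b) = 0
w(W) = 2*W² (w(W) = W*(2*W) = 2*W²)
d(m) = 2*m (d(m) = (2*m²)/m = 2*m)
(P(-69) + u(174)) + d(148) = (0 + 108) + 2*148 = 108 + 296 = 404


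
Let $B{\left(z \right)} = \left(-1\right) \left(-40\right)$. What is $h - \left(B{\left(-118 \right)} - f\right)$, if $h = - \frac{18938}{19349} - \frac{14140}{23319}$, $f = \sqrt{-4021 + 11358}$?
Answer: $- \frac{18763183322}{451199331} + \sqrt{7337} \approx 44.071$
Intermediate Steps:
$f = \sqrt{7337} \approx 85.656$
$h = - \frac{715210082}{451199331}$ ($h = \left(-18938\right) \frac{1}{19349} - \frac{14140}{23319} = - \frac{18938}{19349} - \frac{14140}{23319} = - \frac{715210082}{451199331} \approx -1.5851$)
$B{\left(z \right)} = 40$
$h - \left(B{\left(-118 \right)} - f\right) = - \frac{715210082}{451199331} - \left(40 - \sqrt{7337}\right) = - \frac{18763183322}{451199331} + \sqrt{7337}$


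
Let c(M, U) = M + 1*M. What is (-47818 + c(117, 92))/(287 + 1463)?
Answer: -23792/875 ≈ -27.191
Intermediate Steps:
c(M, U) = 2*M (c(M, U) = M + M = 2*M)
(-47818 + c(117, 92))/(287 + 1463) = (-47818 + 2*117)/(287 + 1463) = (-47818 + 234)/1750 = -47584*1/1750 = -23792/875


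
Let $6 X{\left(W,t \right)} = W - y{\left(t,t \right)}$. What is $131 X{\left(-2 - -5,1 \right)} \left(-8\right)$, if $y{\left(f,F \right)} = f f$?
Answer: $- \frac{1048}{3} \approx -349.33$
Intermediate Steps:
$y{\left(f,F \right)} = f^{2}$
$X{\left(W,t \right)} = - \frac{t^{2}}{6} + \frac{W}{6}$ ($X{\left(W,t \right)} = \frac{W - t^{2}}{6} = - \frac{t^{2}}{6} + \frac{W}{6}$)
$131 X{\left(-2 - -5,1 \right)} \left(-8\right) = 131 \left(- \frac{1^{2}}{6} + \frac{-2 - -5}{6}\right) \left(-8\right) = 131 \left(\left(- \frac{1}{6}\right) 1 + \frac{-2 + 5}{6}\right) \left(-8\right) = 131 \left(- \frac{1}{6} + \frac{1}{6} \cdot 3\right) \left(-8\right) = 131 \left(- \frac{1}{6} + \frac{1}{2}\right) \left(-8\right) = 131 \cdot \frac{1}{3} \left(-8\right) = 131 \left(- \frac{8}{3}\right) = - \frac{1048}{3}$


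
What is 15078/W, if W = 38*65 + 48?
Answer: 7539/1259 ≈ 5.9881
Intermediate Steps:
W = 2518 (W = 2470 + 48 = 2518)
15078/W = 15078/2518 = 15078*(1/2518) = 7539/1259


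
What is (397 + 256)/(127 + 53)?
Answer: 653/180 ≈ 3.6278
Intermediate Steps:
(397 + 256)/(127 + 53) = 653/180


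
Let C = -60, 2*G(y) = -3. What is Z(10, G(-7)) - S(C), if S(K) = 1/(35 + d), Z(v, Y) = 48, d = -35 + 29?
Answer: 1391/29 ≈ 47.966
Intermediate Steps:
G(y) = -3/2 (G(y) = (1/2)*(-3) = -3/2)
d = -6
S(K) = 1/29 (S(K) = 1/(35 - 6) = 1/29)
Z(10, G(-7)) - S(C) = 48 - 1*1/29 = 48 - 1/29 = 1391/29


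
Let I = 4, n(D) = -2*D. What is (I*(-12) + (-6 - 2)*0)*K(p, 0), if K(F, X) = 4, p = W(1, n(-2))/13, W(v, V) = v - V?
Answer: -192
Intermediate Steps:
p = -3/13 (p = (1 - (-2)*(-2))/13 = (1 - 1*4)*(1/13) = (1 - 4)*(1/13) = -3*1/13 = -3/13 ≈ -0.23077)
(I*(-12) + (-6 - 2)*0)*K(p, 0) = (4*(-12) + (-6 - 2)*0)*4 = (-48 - 8*0)*4 = (-48 + 0)*4 = -48*4 = -192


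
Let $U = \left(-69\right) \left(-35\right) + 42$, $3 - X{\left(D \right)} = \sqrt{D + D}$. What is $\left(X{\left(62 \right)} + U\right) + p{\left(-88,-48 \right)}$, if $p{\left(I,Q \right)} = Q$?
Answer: $2412 - 2 \sqrt{31} \approx 2400.9$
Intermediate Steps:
$X{\left(D \right)} = 3 - \sqrt{2} \sqrt{D}$ ($X{\left(D \right)} = 3 - \sqrt{D + D} = 3 - \sqrt{2 D} = 3 - \sqrt{2} \sqrt{D}$)
$U = 2457$ ($U = 2415 + 42 = 2457$)
$\left(X{\left(62 \right)} + U\right) + p{\left(-88,-48 \right)} = \left(\left(3 - \sqrt{2} \sqrt{62}\right) + 2457\right) - 48 = \left(\left(3 - 2 \sqrt{31}\right) + 2457\right) - 48 = \left(2460 - 2 \sqrt{31}\right) - 48 = 2412 - 2 \sqrt{31}$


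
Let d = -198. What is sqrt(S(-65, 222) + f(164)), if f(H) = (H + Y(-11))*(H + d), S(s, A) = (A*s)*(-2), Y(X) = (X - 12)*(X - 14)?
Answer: sqrt(3734) ≈ 61.106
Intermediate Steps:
Y(X) = (-14 + X)*(-12 + X) (Y(X) = (-12 + X)*(-14 + X) = (-14 + X)*(-12 + X))
S(s, A) = -2*A*s
f(H) = (-198 + H)*(575 + H) (f(H) = (H + (168 + (-11)**2 - 26*(-11)))*(H - 198) = (H + (168 + 121 + 286))*(-198 + H) = (H + 575)*(-198 + H) = (575 + H)*(-198 + H) = (-198 + H)*(575 + H))
sqrt(S(-65, 222) + f(164)) = sqrt(-2*222*(-65) + (-113850 + 164**2 + 377*164)) = sqrt(28860 + (-113850 + 26896 + 61828)) = sqrt(28860 - 25126) = sqrt(3734)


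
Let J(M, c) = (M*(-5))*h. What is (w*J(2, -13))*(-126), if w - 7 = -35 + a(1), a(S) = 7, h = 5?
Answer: -132300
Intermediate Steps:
J(M, c) = -25*M (J(M, c) = (M*(-5))*5 = -5*M*5 = -25*M)
w = -21 (w = 7 + (-35 + 7) = 7 - 28 = -21)
(w*J(2, -13))*(-126) = -(-525)*2*(-126) = -21*(-50)*(-126) = 1050*(-126) = -132300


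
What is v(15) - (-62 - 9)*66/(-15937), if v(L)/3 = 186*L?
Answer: 133388004/15937 ≈ 8369.7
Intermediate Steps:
v(L) = 558*L (v(L) = 3*(186*L) = 558*L)
v(15) - (-62 - 9)*66/(-15937) = 558*15 - (-62 - 9)*66/(-15937) = 8370 - (-71*66)*(-1)/15937 = 8370 - (-4686)*(-1)/15937 = 8370 - 1*4686/15937 = 8370 - 4686/15937 = 133388004/15937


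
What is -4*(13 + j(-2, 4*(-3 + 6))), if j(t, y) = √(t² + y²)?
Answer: -52 - 8*√37 ≈ -100.66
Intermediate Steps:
-4*(13 + j(-2, 4*(-3 + 6))) = -4*(13 + √((-2)² + (4*(-3 + 6))²)) = -4*(13 + √(4 + (4*3)²)) = -4*(13 + √(4 + 12²)) = -4*(13 + √(4 + 144)) = -4*(13 + √148) = -4*(13 + 2*√37) = -52 - 8*√37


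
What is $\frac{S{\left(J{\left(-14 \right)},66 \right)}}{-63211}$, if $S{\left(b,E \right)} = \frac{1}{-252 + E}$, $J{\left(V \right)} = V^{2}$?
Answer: $\frac{1}{11757246} \approx 8.5054 \cdot 10^{-8}$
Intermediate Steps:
$\frac{S{\left(J{\left(-14 \right)},66 \right)}}{-63211} = \frac{1}{\left(-252 + 66\right) \left(-63211\right)} = \frac{1}{-186} \left(- \frac{1}{63211}\right) = \left(- \frac{1}{186}\right) \left(- \frac{1}{63211}\right) = \frac{1}{11757246}$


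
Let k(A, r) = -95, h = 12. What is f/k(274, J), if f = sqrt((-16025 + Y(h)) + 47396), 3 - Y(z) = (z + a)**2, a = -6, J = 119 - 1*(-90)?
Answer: -3*sqrt(3482)/95 ≈ -1.8634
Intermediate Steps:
J = 209 (J = 119 + 90 = 209)
Y(z) = 3 - (-6 + z)**2 (Y(z) = 3 - (z - 6)**2 = 3 - (-6 + z)**2)
f = 3*sqrt(3482) (f = sqrt((-16025 + (3 - (-6 + 12)**2)) + 47396) = sqrt((-16025 + (3 - 1*6**2)) + 47396) = sqrt((-16025 + (3 - 1*36)) + 47396) = sqrt((-16025 + (3 - 36)) + 47396) = sqrt((-16025 - 33) + 47396) = sqrt(-16058 + 47396) = sqrt(31338) = 3*sqrt(3482) ≈ 177.03)
f/k(274, J) = (3*sqrt(3482))/(-95) = (3*sqrt(3482))*(-1/95) = -3*sqrt(3482)/95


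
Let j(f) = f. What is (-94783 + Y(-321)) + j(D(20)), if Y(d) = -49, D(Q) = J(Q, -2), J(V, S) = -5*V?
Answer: -94932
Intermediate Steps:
D(Q) = -5*Q
(-94783 + Y(-321)) + j(D(20)) = (-94783 - 49) - 5*20 = -94832 - 100 = -94932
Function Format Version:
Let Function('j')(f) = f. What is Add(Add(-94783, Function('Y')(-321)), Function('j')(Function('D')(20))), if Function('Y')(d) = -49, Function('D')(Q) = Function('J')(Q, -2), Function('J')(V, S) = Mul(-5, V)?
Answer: -94932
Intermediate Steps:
Function('D')(Q) = Mul(-5, Q)
Add(Add(-94783, Function('Y')(-321)), Function('j')(Function('D')(20))) = Add(Add(-94783, -49), Mul(-5, 20)) = Add(-94832, -100) = -94932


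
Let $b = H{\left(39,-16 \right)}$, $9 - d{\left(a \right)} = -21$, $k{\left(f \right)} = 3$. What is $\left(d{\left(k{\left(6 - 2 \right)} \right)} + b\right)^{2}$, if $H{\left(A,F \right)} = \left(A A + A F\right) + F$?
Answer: $829921$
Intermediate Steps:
$H{\left(A,F \right)} = F + A^{2} + A F$ ($H{\left(A,F \right)} = \left(A^{2} + A F\right) + F = F + A^{2} + A F$)
$d{\left(a \right)} = 30$ ($d{\left(a \right)} = 9 - -21 = 9 + 21 = 30$)
$b = 881$ ($b = -16 + 39^{2} + 39 \left(-16\right) = -16 + 1521 - 624 = 881$)
$\left(d{\left(k{\left(6 - 2 \right)} \right)} + b\right)^{2} = \left(30 + 881\right)^{2} = 911^{2} = 829921$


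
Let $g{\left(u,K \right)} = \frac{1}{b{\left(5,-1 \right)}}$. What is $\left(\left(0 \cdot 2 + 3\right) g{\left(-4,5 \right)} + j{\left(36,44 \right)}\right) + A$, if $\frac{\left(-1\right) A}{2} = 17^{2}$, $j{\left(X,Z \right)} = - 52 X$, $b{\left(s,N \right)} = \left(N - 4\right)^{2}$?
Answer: $- \frac{61247}{25} \approx -2449.9$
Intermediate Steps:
$b{\left(s,N \right)} = \left(-4 + N\right)^{2}$
$A = -578$ ($A = - 2 \cdot 17^{2} = \left(-2\right) 289 = -578$)
$g{\left(u,K \right)} = \frac{1}{25}$ ($g{\left(u,K \right)} = \frac{1}{\left(-4 - 1\right)^{2}} = \frac{1}{\left(-5\right)^{2}} = \frac{1}{25}$)
$\left(\left(0 \cdot 2 + 3\right) g{\left(-4,5 \right)} + j{\left(36,44 \right)}\right) + A = \left(\left(0 \cdot 2 + 3\right) \frac{1}{25} - 1872\right) - 578 = \left(\left(0 + 3\right) \frac{1}{25} - 1872\right) - 578 = \left(3 \cdot \frac{1}{25} - 1872\right) - 578 = \left(\frac{3}{25} - 1872\right) - 578 = - \frac{46797}{25} - 578 = - \frac{61247}{25}$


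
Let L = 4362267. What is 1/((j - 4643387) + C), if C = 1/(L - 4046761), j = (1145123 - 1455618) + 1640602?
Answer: -315506/1045359719679 ≈ -3.0182e-7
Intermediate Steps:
j = 1330107 (j = -310495 + 1640602 = 1330107)
C = 1/315506 (C = 1/(4362267 - 4046761) = 1/315506 ≈ 3.1695e-6)
1/((j - 4643387) + C) = 1/((1330107 - 4643387) + 1/315506) = 1/(-3313280 + 1/315506) = 1/(-1045359719679/315506) = -315506/1045359719679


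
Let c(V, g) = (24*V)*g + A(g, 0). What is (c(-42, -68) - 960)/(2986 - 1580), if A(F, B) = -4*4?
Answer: 33784/703 ≈ 48.057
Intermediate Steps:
A(F, B) = -16
c(V, g) = -16 + 24*V*g (c(V, g) = (24*V)*g - 16 = 24*V*g - 16 = -16 + 24*V*g)
(c(-42, -68) - 960)/(2986 - 1580) = ((-16 + 24*(-42)*(-68)) - 960)/(2986 - 1580) = ((-16 + 68544) - 960)/1406 = (68528 - 960)*(1/1406) = 67568*(1/1406) = 33784/703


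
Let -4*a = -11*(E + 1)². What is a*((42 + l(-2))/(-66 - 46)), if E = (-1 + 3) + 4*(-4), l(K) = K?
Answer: -9295/56 ≈ -165.98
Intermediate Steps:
E = -14 (E = 2 - 16 = -14)
a = 1859/4 (a = -(-11)*(-14 + 1)²/4 = -(-11)*(-13)²/4 = -(-11)*169/4 = -¼*(-1859) = 1859/4 ≈ 464.75)
a*((42 + l(-2))/(-66 - 46)) = 1859*((42 - 2)/(-66 - 46))/4 = 1859*(40/(-112))/4 = 1859*(40*(-1/112))/4 = (1859/4)*(-5/14) = -9295/56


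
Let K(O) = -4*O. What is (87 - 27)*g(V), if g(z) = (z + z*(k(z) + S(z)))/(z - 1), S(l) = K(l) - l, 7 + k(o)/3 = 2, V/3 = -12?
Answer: 358560/37 ≈ 9690.8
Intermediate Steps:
V = -36 (V = 3*(-12) = -36)
k(o) = -15 (k(o) = -21 + 3*2 = -21 + 6 = -15)
S(l) = -5*l (S(l) = -4*l - l = -5*l)
g(z) = (z + z*(-15 - 5*z))/(-1 + z) (g(z) = (z + z*(-15 - 5*z))/(z - 1) = (z + z*(-15 - 5*z))/(-1 + z))
(87 - 27)*g(V) = (87 - 27)*(-1*(-36)*(14 + 5*(-36))/(-1 - 36)) = 60*(-1*(-36)*(14 - 180)/(-37)) = 60*(-1*(-36)*(-1/37)*(-166)) = 60*(5976/37) = 358560/37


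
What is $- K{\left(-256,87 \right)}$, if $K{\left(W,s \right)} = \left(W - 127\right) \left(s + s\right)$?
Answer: $66642$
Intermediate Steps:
$K{\left(W,s \right)} = 2 s \left(-127 + W\right)$ ($K{\left(W,s \right)} = \left(-127 + W\right) 2 s = 2 s \left(-127 + W\right)$)
$- K{\left(-256,87 \right)} = - 2 \cdot 87 \left(-127 - 256\right) = - 2 \cdot 87 \left(-383\right) = \left(-1\right) \left(-66642\right) = 66642$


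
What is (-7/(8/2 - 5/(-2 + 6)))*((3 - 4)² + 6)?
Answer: -196/11 ≈ -17.818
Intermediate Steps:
(-7/(8/2 - 5/(-2 + 6)))*((3 - 4)² + 6) = (-7/(8*(½) - 5/4))*((-1)² + 6) = (-7/(4 - 5*¼))*(1 + 6) = -7/(4 - 5/4)*7 = -7/11/4*7 = -7*4/11*7 = -28/11*7 = -196/11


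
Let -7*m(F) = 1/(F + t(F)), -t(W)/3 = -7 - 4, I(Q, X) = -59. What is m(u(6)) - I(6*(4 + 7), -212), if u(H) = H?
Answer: 16106/273 ≈ 58.996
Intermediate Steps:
t(W) = 33 (t(W) = -3*(-7 - 4) = -3*(-11) = 33)
m(F) = -1/(7*(33 + F)) (m(F) = -1/(7*(F + 33)) = -1/(7*(33 + F)))
m(u(6)) - I(6*(4 + 7), -212) = -1/(231 + 7*6) - 1*(-59) = -1/(231 + 42) + 59 = -1/273 + 59 = 16106/273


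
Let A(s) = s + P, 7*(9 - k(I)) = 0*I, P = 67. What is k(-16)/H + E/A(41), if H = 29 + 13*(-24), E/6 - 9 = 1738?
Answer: 494239/5094 ≈ 97.024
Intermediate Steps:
k(I) = 9 (k(I) = 9 - 0*I = 9 - 1/7*0 = 9 + 0 = 9)
E = 10482 (E = 54 + 6*1738 = 54 + 10428 = 10482)
A(s) = 67 + s (A(s) = s + 67 = 67 + s)
H = -283 (H = 29 - 312 = -283)
k(-16)/H + E/A(41) = 9/(-283) + 10482/(67 + 41) = 9*(-1/283) + 10482/108 = -9/283 + 10482*(1/108) = -9/283 + 1747/18 = 494239/5094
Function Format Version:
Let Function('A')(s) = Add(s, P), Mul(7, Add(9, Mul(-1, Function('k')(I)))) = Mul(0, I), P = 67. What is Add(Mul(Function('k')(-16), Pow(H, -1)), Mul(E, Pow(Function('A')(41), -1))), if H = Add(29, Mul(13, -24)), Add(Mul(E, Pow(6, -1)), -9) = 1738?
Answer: Rational(494239, 5094) ≈ 97.024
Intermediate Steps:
Function('k')(I) = 9 (Function('k')(I) = Add(9, Mul(Rational(-1, 7), Mul(0, I))) = Add(9, Mul(Rational(-1, 7), 0)) = Add(9, 0) = 9)
E = 10482 (E = Add(54, Mul(6, 1738)) = Add(54, 10428) = 10482)
Function('A')(s) = Add(67, s) (Function('A')(s) = Add(s, 67) = Add(67, s))
H = -283 (H = Add(29, -312) = -283)
Add(Mul(Function('k')(-16), Pow(H, -1)), Mul(E, Pow(Function('A')(41), -1))) = Add(Mul(9, Pow(-283, -1)), Mul(10482, Pow(Add(67, 41), -1))) = Add(Mul(9, Rational(-1, 283)), Mul(10482, Pow(108, -1))) = Add(Rational(-9, 283), Mul(10482, Rational(1, 108))) = Add(Rational(-9, 283), Rational(1747, 18)) = Rational(494239, 5094)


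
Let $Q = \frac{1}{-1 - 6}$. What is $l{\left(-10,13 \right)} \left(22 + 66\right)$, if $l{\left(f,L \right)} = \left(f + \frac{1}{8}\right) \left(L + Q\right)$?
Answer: $- \frac{78210}{7} \approx -11173.0$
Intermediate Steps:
$Q = - \frac{1}{7}$ ($Q = \frac{1}{-7} = - \frac{1}{7} \approx -0.14286$)
$l{\left(f,L \right)} = \left(- \frac{1}{7} + L\right) \left(\frac{1}{8} + f\right)$ ($l{\left(f,L \right)} = \left(f + \frac{1}{8}\right) \left(L - \frac{1}{7}\right) = \left(f + \frac{1}{8}\right) \left(- \frac{1}{7} + L\right) = \left(\frac{1}{8} + f\right) \left(- \frac{1}{7} + L\right) = \left(- \frac{1}{7} + L\right) \left(\frac{1}{8} + f\right)$)
$l{\left(-10,13 \right)} \left(22 + 66\right) = \left(- \frac{1}{56} - - \frac{10}{7} + \frac{1}{8} \cdot 13 + 13 \left(-10\right)\right) \left(22 + 66\right) = \left(- \frac{1}{56} + \frac{10}{7} + \frac{13}{8} - 130\right) 88 = \left(- \frac{3555}{28}\right) 88 = - \frac{78210}{7}$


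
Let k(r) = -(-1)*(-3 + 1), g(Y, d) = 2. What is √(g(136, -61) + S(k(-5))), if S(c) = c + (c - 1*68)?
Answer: I*√70 ≈ 8.3666*I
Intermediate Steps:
k(r) = -2 (k(r) = -(-1)*(-2) = -1*2 = -2)
S(c) = -68 + 2*c (S(c) = c + (c - 68) = c + (-68 + c) = -68 + 2*c)
√(g(136, -61) + S(k(-5))) = √(2 + (-68 + 2*(-2))) = √(2 + (-68 - 4)) = √(2 - 72) = √(-70) = I*√70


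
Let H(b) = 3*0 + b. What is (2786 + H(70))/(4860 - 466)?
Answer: 1428/2197 ≈ 0.64998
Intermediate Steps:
H(b) = b (H(b) = 0 + b = b)
(2786 + H(70))/(4860 - 466) = (2786 + 70)/(4860 - 466) = 2856/4394 = 2856*(1/4394) = 1428/2197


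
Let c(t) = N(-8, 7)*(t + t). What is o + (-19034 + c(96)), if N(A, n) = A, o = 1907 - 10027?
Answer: -28690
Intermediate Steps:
o = -8120
c(t) = -16*t (c(t) = -8*(t + t) = -16*t)
o + (-19034 + c(96)) = -8120 + (-19034 - 16*96) = -8120 + (-19034 - 1536) = -8120 - 20570 = -28690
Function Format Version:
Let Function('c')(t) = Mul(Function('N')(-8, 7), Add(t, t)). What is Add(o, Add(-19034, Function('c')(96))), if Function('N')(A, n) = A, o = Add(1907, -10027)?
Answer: -28690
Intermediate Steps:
o = -8120
Function('c')(t) = Mul(-16, t) (Function('c')(t) = Mul(-8, Add(t, t)) = Mul(-8, Mul(2, t)) = Mul(-16, t))
Add(o, Add(-19034, Function('c')(96))) = Add(-8120, Add(-19034, Mul(-16, 96))) = Add(-8120, Add(-19034, -1536)) = Add(-8120, -20570) = -28690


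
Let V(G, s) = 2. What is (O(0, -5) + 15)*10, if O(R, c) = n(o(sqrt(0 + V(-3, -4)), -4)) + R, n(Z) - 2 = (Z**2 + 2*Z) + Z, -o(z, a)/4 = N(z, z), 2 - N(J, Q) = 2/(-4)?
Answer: 870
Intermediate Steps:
N(J, Q) = 5/2 (N(J, Q) = 2 - 2/(-4) = 2 - 2*(-1)/4 = 2 - 1*(-1/2) = 2 + 1/2 = 5/2)
o(z, a) = -10 (o(z, a) = -4*5/2 = -10)
n(Z) = 2 + Z**2 + 3*Z (n(Z) = 2 + ((Z**2 + 2*Z) + Z) = 2 + (Z**2 + 3*Z) = 2 + Z**2 + 3*Z)
O(R, c) = 72 + R (O(R, c) = (2 + (-10)**2 + 3*(-10)) + R = (2 + 100 - 30) + R = 72 + R)
(O(0, -5) + 15)*10 = ((72 + 0) + 15)*10 = (72 + 15)*10 = 87*10 = 870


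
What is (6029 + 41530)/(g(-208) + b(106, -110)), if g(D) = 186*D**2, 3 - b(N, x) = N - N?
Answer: 15853/2682369 ≈ 0.0059101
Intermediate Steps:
b(N, x) = 3 (b(N, x) = 3 - (N - N) = 3 - 1*0 = 3 + 0 = 3)
(6029 + 41530)/(g(-208) + b(106, -110)) = (6029 + 41530)/(186*(-208)**2 + 3) = 47559/(186*43264 + 3) = 47559/(8047104 + 3) = 47559/8047107 = 47559*(1/8047107) = 15853/2682369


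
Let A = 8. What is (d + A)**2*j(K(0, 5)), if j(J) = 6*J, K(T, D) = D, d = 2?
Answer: 3000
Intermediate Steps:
(d + A)**2*j(K(0, 5)) = (2 + 8)**2*(6*5) = 10**2*30 = 100*30 = 3000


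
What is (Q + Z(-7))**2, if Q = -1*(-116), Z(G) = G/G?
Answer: 13689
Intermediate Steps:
Z(G) = 1
Q = 116
(Q + Z(-7))**2 = (116 + 1)**2 = 117**2 = 13689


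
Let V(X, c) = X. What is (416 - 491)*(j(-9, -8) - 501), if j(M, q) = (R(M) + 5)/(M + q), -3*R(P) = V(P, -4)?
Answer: 639375/17 ≈ 37610.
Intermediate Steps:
R(P) = -P/3
j(M, q) = (5 - M/3)/(M + q) (j(M, q) = (-M/3 + 5)/(M + q) = (5 - M/3)/(M + q))
(416 - 491)*(j(-9, -8) - 501) = (416 - 491)*((5 - 1/3*(-9))/(-9 - 8) - 501) = -75*((5 + 3)/(-17) - 501) = -75*(-1/17*8 - 501) = -75*(-8/17 - 501) = -75*(-8525/17) = 639375/17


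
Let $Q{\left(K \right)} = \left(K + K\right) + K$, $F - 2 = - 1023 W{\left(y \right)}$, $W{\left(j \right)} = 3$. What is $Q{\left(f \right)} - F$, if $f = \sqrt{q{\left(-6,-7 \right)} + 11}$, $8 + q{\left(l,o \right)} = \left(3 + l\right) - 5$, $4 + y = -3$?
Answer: $3067 + 3 i \sqrt{5} \approx 3067.0 + 6.7082 i$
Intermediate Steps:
$y = -7$ ($y = -4 - 3 = -7$)
$q{\left(l,o \right)} = -10 + l$ ($q{\left(l,o \right)} = -8 + \left(\left(3 + l\right) - 5\right) = -8 + \left(-2 + l\right) = -10 + l$)
$F = -3067$ ($F = 2 - 3069 = -3067$)
$f = i \sqrt{5}$ ($f = \sqrt{\left(-10 - 6\right) + 11} = \sqrt{-16 + 11} = \sqrt{-5} = i \sqrt{5} \approx 2.2361 i$)
$Q{\left(K \right)} = 3 K$ ($Q{\left(K \right)} = 2 K + K = 3 K$)
$Q{\left(f \right)} - F = 3 i \sqrt{5} - -3067 = 3 i \sqrt{5} + 3067 = 3067 + 3 i \sqrt{5}$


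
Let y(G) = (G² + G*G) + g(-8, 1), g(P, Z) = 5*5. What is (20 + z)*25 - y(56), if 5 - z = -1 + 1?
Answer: -5672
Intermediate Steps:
z = 5 (z = 5 - (-1 + 1) = 5 - 1*0 = 5 + 0 = 5)
g(P, Z) = 25
y(G) = 25 + 2*G² (y(G) = (G² + G*G) + 25 = (G² + G²) + 25 = 2*G² + 25 = 25 + 2*G²)
(20 + z)*25 - y(56) = (20 + 5)*25 - (25 + 2*56²) = 25*25 - (25 + 2*3136) = 625 - (25 + 6272) = 625 - 1*6297 = 625 - 6297 = -5672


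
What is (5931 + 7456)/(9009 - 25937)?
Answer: -13387/16928 ≈ -0.79082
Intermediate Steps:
(5931 + 7456)/(9009 - 25937) = 13387/(-16928) = 13387*(-1/16928) = -13387/16928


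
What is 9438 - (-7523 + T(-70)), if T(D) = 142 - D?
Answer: 16749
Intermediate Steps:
9438 - (-7523 + T(-70)) = 9438 - (-7523 + (142 - 1*(-70))) = 9438 - (-7523 + (142 + 70)) = 9438 - (-7523 + 212) = 9438 - 1*(-7311) = 9438 + 7311 = 16749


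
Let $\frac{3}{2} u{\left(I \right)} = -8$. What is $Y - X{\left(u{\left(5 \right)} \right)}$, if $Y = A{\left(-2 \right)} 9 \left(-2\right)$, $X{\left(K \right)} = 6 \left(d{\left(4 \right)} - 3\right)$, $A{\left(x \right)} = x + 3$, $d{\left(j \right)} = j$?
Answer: $-24$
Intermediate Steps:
$u{\left(I \right)} = - \frac{16}{3}$ ($u{\left(I \right)} = \frac{2}{3} \left(-8\right) = - \frac{16}{3}$)
$A{\left(x \right)} = 3 + x$
$X{\left(K \right)} = 6$ ($X{\left(K \right)} = 6 \left(4 - 3\right) = 6 \cdot 1 = 6$)
$Y = -18$ ($Y = \left(3 - 2\right) 9 \left(-2\right) = 1 \cdot 9 \left(-2\right) = 9 \left(-2\right) = -18$)
$Y - X{\left(u{\left(5 \right)} \right)} = -18 - 6 = -24$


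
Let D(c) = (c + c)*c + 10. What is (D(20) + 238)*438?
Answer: 459024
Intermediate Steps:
D(c) = 10 + 2*c² (D(c) = (2*c)*c + 10 = 2*c² + 10 = 10 + 2*c²)
(D(20) + 238)*438 = ((10 + 2*20²) + 238)*438 = ((10 + 2*400) + 238)*438 = ((10 + 800) + 238)*438 = (810 + 238)*438 = 1048*438 = 459024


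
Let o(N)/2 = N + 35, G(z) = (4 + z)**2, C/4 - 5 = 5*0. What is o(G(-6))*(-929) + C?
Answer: -72442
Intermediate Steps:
C = 20 (C = 20 + 4*(5*0) = 20 + 4*0 = 20 + 0 = 20)
o(N) = 70 + 2*N (o(N) = 2*(N + 35) = 2*(35 + N) = 70 + 2*N)
o(G(-6))*(-929) + C = (70 + 2*(4 - 6)**2)*(-929) + 20 = (70 + 2*(-2)**2)*(-929) + 20 = (70 + 2*4)*(-929) + 20 = (70 + 8)*(-929) + 20 = 78*(-929) + 20 = -72462 + 20 = -72442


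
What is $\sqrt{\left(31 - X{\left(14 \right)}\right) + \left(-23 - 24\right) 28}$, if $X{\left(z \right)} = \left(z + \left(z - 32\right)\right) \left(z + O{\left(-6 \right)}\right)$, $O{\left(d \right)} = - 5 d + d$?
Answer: $i \sqrt{1133} \approx 33.66 i$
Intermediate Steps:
$O{\left(d \right)} = - 4 d$
$X{\left(z \right)} = \left(-32 + 2 z\right) \left(24 + z\right)$ ($X{\left(z \right)} = \left(z + \left(z - 32\right)\right) \left(z - -24\right) = \left(z + \left(-32 + z\right)\right) \left(z + 24\right) = \left(-32 + 2 z\right) \left(24 + z\right)$)
$\sqrt{\left(31 - X{\left(14 \right)}\right) + \left(-23 - 24\right) 28} = \sqrt{\left(31 - \left(-768 + 2 \cdot 14^{2} + 16 \cdot 14\right)\right) + \left(-23 - 24\right) 28} = \sqrt{\left(31 - \left(-768 + 2 \cdot 196 + 224\right)\right) - 1316} = \sqrt{\left(31 - \left(-768 + 392 + 224\right)\right) - 1316} = \sqrt{\left(31 - -152\right) - 1316} = \sqrt{\left(31 + 152\right) - 1316} = \sqrt{183 - 1316} = \sqrt{-1133} = i \sqrt{1133}$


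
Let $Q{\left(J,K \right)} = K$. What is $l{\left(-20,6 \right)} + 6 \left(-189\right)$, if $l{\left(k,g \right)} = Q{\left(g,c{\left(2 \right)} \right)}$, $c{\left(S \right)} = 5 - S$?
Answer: $-1131$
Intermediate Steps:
$l{\left(k,g \right)} = 3$ ($l{\left(k,g \right)} = 5 - 2 = 3$)
$l{\left(-20,6 \right)} + 6 \left(-189\right) = 3 + 6 \left(-189\right) = 3 - 1134 = -1131$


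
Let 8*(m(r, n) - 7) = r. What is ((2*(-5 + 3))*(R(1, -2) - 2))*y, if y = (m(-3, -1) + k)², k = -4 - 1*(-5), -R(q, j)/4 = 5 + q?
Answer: 48373/8 ≈ 6046.6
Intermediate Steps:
R(q, j) = -20 - 4*q (R(q, j) = -4*(5 + q) = -20 - 4*q)
m(r, n) = 7 + r/8
k = 1 (k = -4 + 5 = 1)
y = 3721/64 (y = ((7 + (⅛)*(-3)) + 1)² = ((7 - 3/8) + 1)² = (53/8 + 1)² = (61/8)² = 3721/64 ≈ 58.141)
((2*(-5 + 3))*(R(1, -2) - 2))*y = ((2*(-5 + 3))*((-20 - 4*1) - 2))*(3721/64) = ((2*(-2))*((-20 - 4) - 2))*(3721/64) = -4*(-24 - 2)*(3721/64) = -4*(-26)*(3721/64) = 104*(3721/64) = 48373/8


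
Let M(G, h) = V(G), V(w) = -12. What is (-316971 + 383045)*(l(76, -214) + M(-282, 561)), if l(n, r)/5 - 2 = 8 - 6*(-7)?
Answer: 16386352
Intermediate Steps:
l(n, r) = 260 (l(n, r) = 10 + 5*(8 - 6*(-7)) = 10 + 5*(8 + 42) = 10 + 5*50 = 10 + 250 = 260)
M(G, h) = -12
(-316971 + 383045)*(l(76, -214) + M(-282, 561)) = (-316971 + 383045)*(260 - 12) = 66074*248 = 16386352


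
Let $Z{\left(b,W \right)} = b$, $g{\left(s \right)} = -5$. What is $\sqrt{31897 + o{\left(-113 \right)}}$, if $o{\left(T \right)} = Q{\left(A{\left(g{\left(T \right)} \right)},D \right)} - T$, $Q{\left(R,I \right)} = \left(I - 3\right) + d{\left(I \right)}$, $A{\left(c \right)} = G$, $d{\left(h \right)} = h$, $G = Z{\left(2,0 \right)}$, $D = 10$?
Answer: $\sqrt{32027} \approx 178.96$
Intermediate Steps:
$G = 2$
$A{\left(c \right)} = 2$
$Q{\left(R,I \right)} = -3 + 2 I$ ($Q{\left(R,I \right)} = \left(I - 3\right) + I = \left(-3 + I\right) + I = -3 + 2 I$)
$o{\left(T \right)} = 17 - T$ ($o{\left(T \right)} = \left(-3 + 2 \cdot 10\right) - T = \left(-3 + 20\right) - T = 17 - T$)
$\sqrt{31897 + o{\left(-113 \right)}} = \sqrt{31897 + \left(17 - -113\right)} = \sqrt{31897 + \left(17 + 113\right)} = \sqrt{31897 + 130} = \sqrt{32027}$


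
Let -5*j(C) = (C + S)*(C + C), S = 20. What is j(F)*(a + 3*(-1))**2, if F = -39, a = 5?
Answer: -5928/5 ≈ -1185.6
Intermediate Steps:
j(C) = -2*C*(20 + C)/5 (j(C) = -(C + 20)*(C + C)/5 = -(20 + C)*2*C/5 = -2*C*(20 + C)/5)
j(F)*(a + 3*(-1))**2 = (-2/5*(-39)*(20 - 39))*(5 + 3*(-1))**2 = (-2/5*(-39)*(-19))*(5 - 3)**2 = -1482/5*2**2 = -1482/5*4 = -5928/5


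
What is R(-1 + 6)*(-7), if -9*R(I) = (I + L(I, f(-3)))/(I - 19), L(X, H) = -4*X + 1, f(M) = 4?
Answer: 7/9 ≈ 0.77778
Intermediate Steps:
L(X, H) = 1 - 4*X
R(I) = -(1 - 3*I)/(9*(-19 + I)) (R(I) = -(I + (1 - 4*I))/(9*(I - 19)) = -(1 - 3*I)/(9*(-19 + I)))
R(-1 + 6)*(-7) = ((-1 + 3*(-1 + 6))/(9*(-19 + (-1 + 6))))*(-7) = ((-1 + 3*5)/(9*(-19 + 5)))*(-7) = ((1/9)*(-1 + 15)/(-14))*(-7) = ((1/9)*(-1/14)*14)*(-7) = -1/9*(-7) = 7/9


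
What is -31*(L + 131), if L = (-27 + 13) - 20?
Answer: -3007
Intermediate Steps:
L = -34 (L = -14 - 20 = -34)
-31*(L + 131) = -31*(-34 + 131) = -31*97 = -3007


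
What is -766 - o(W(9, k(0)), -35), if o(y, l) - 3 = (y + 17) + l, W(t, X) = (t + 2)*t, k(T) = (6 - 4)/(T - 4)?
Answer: -850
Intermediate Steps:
k(T) = 2/(-4 + T)
W(t, X) = t*(2 + t) (W(t, X) = (2 + t)*t = t*(2 + t))
o(y, l) = 20 + l + y (o(y, l) = 3 + ((y + 17) + l) = 3 + ((17 + y) + l) = 3 + (17 + l + y) = 20 + l + y)
-766 - o(W(9, k(0)), -35) = -766 - (20 - 35 + 9*(2 + 9)) = -766 - (20 - 35 + 9*11) = -766 - (20 - 35 + 99) = -766 - 1*84 = -766 - 84 = -850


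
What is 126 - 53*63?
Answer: -3213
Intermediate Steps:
126 - 53*63 = 126 - 3339 = -3213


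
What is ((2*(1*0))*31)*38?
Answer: 0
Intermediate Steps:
((2*(1*0))*31)*38 = ((2*0)*31)*38 = (0*31)*38 = 0*38 = 0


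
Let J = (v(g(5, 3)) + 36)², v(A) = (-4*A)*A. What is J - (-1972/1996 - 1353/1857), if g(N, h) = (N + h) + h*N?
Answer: 1336343288616/308881 ≈ 4.3264e+6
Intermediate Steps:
g(N, h) = N + h + N*h (g(N, h) = (N + h) + N*h = N + h + N*h)
v(A) = -4*A²
J = 4326400 (J = (-4*(5 + 3 + 5*3)² + 36)² = (-4*(5 + 3 + 15)² + 36)² = (-4*23² + 36)² = (-4*529 + 36)² = (-2116 + 36)² = (-2080)² = 4326400)
J - (-1972/1996 - 1353/1857) = 4326400 - (-1972/1996 - 1353/1857) = 4326400 - (-1972*1/1996 - 1353*1/1857) = 4326400 - (-493/499 - 451/619) = 4326400 - 1*(-530216/308881) = 4326400 + 530216/308881 = 1336343288616/308881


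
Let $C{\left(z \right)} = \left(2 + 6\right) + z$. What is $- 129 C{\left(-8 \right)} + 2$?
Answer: $2$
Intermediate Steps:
$C{\left(z \right)} = 8 + z$
$- 129 C{\left(-8 \right)} + 2 = - 129 \left(8 - 8\right) + 2 = \left(-129\right) 0 + 2 = 0 + 2 = 2$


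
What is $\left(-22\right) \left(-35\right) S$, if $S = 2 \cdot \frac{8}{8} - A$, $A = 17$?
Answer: $-11550$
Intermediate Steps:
$S = -15$ ($S = 2 \cdot \frac{8}{8} - 17 = 2 \cdot 8 \cdot \frac{1}{8} - 17 = 2 \cdot 1 - 17 = 2 - 17 = -15$)
$\left(-22\right) \left(-35\right) S = \left(-22\right) \left(-35\right) \left(-15\right) = 770 \left(-15\right) = -11550$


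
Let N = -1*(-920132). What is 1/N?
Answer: 1/920132 ≈ 1.0868e-6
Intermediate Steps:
N = 920132
1/N = 1/920132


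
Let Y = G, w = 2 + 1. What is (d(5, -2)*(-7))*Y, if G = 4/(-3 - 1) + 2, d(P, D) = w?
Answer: -21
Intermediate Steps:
w = 3
d(P, D) = 3
G = 1 (G = 4/(-4) + 2 = 4*(-¼) + 2 = -1 + 2 = 1)
Y = 1
(d(5, -2)*(-7))*Y = (3*(-7))*1 = -21*1 = -21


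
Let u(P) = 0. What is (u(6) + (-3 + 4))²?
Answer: 1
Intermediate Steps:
(u(6) + (-3 + 4))² = (0 + (-3 + 4))² = (0 + 1)² = 1² = 1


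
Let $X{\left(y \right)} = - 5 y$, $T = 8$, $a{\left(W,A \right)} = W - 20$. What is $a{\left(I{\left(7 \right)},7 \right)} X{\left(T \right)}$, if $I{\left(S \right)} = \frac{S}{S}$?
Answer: $760$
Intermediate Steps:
$I{\left(S \right)} = 1$
$a{\left(W,A \right)} = -20 + W$ ($a{\left(W,A \right)} = W - 20 = -20 + W$)
$a{\left(I{\left(7 \right)},7 \right)} X{\left(T \right)} = \left(-20 + 1\right) \left(\left(-5\right) 8\right) = \left(-19\right) \left(-40\right) = 760$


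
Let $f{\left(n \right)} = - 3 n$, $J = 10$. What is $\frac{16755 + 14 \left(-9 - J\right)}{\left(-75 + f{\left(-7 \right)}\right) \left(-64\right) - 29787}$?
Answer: $- \frac{16489}{26331} \approx -0.62622$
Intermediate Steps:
$\frac{16755 + 14 \left(-9 - J\right)}{\left(-75 + f{\left(-7 \right)}\right) \left(-64\right) - 29787} = \frac{16755 + 14 \left(-9 - 10\right)}{\left(-75 - -21\right) \left(-64\right) - 29787} = \frac{16755 + 14 \left(-9 - 10\right)}{\left(-75 + 21\right) \left(-64\right) - 29787} = \frac{16755 + 14 \left(-19\right)}{\left(-54\right) \left(-64\right) - 29787} = \frac{16755 - 266}{3456 - 29787} = \frac{16489}{-26331} = 16489 \left(- \frac{1}{26331}\right) = - \frac{16489}{26331}$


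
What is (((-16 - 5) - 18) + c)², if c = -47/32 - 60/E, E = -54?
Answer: 128482225/82944 ≈ 1549.0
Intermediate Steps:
c = -103/288 (c = -47/32 - 60/(-54) = -47*1/32 - 60*(-1/54) = -47/32 + 10/9 = -103/288 ≈ -0.35764)
(((-16 - 5) - 18) + c)² = (((-16 - 5) - 18) - 103/288)² = ((-21 - 18) - 103/288)² = (-39 - 103/288)² = (-11335/288)² = 128482225/82944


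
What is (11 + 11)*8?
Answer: 176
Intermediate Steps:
(11 + 11)*8 = 22*8 = 176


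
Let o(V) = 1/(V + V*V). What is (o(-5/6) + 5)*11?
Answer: -121/5 ≈ -24.200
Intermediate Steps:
o(V) = 1/(V + V**2)
(o(-5/6) + 5)*11 = (1/(((-5/6))*(1 - 5/6)) + 5)*11 = (1/(((-5*1/6))*(1 - 5*1/6)) + 5)*11 = (1/((-5/6)*(1 - 5/6)) + 5)*11 = (-6/(5*1/6) + 5)*11 = (-6/5*6 + 5)*11 = (-36/5 + 5)*11 = -11/5*11 = -121/5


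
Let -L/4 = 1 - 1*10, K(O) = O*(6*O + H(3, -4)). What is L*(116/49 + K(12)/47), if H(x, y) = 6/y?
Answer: 35928/49 ≈ 733.22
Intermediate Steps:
K(O) = O*(-3/2 + 6*O) (K(O) = O*(6*O + 6/(-4)) = O*(6*O + 6*(-¼)) = O*(6*O - 3/2) = O*(-3/2 + 6*O))
L = 36 (L = -4*(1 - 1*10) = -4*(1 - 10) = -4*(-9) = 36)
L*(116/49 + K(12)/47) = 36*(116/49 + ((3/2)*12*(-1 + 4*12))/47) = 36*(116*(1/49) + ((3/2)*12*(-1 + 48))*(1/47)) = 36*(116/49 + ((3/2)*12*47)*(1/47)) = 36*(116/49 + 846*(1/47)) = 36*(116/49 + 18) = 36*(998/49) = 35928/49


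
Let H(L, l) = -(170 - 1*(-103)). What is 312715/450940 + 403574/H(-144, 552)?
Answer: -5197208239/3517332 ≈ -1477.6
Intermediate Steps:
H(L, l) = -273 (H(L, l) = -(170 + 103) = -1*273 = -273)
312715/450940 + 403574/H(-144, 552) = 312715/450940 + 403574/(-273) = 312715*(1/450940) + 403574*(-1/273) = 62543/90188 - 403574/273 = -5197208239/3517332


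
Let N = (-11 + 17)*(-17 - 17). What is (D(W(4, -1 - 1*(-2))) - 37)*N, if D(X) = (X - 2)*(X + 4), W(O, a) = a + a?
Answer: 7548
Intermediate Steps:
N = -204 (N = 6*(-34) = -204)
W(O, a) = 2*a
D(X) = (-2 + X)*(4 + X)
(D(W(4, -1 - 1*(-2))) - 37)*N = ((-8 + (2*(-1 - 1*(-2)))² + 2*(2*(-1 - 1*(-2)))) - 37)*(-204) = ((-8 + (2*(-1 + 2))² + 2*(2*(-1 + 2))) - 37)*(-204) = ((-8 + (2*1)² + 2*(2*1)) - 37)*(-204) = ((-8 + 2² + 2*2) - 37)*(-204) = ((-8 + 4 + 4) - 37)*(-204) = (0 - 37)*(-204) = -37*(-204) = 7548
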